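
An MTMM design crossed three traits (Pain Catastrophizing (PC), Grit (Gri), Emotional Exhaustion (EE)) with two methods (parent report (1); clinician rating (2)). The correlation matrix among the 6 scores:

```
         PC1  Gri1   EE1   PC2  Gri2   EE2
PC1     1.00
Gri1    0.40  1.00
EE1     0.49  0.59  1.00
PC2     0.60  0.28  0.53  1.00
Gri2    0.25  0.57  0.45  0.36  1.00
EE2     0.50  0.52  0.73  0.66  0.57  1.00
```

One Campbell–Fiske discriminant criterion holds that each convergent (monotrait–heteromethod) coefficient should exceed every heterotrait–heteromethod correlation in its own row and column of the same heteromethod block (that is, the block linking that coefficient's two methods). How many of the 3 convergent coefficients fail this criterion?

0

Checking each validity diagonal entry against its comparison values:
PC (methods 1·2): 0.60 vs {0.25, 0.28, 0.50, 0.53} → pass.
Gri (methods 1·2): 0.57 vs {0.28, 0.25, 0.52, 0.45} → pass.
EE (methods 1·2): 0.73 vs {0.53, 0.50, 0.45, 0.52} → pass.
0 of 3 fail.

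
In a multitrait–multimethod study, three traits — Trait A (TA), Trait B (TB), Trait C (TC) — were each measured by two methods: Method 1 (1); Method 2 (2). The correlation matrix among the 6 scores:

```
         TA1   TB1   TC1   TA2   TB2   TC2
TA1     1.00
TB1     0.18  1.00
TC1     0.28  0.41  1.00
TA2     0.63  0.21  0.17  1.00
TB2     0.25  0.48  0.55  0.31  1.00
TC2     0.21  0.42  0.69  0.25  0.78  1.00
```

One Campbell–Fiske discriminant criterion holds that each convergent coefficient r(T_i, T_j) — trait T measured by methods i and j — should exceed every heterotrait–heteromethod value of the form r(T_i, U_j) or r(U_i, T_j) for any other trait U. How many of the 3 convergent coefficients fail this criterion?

Checking each validity diagonal entry against its comparison values:
TA (methods 1·2): 0.63 vs {0.25, 0.21, 0.21, 0.17} → pass.
TB (methods 1·2): 0.48 vs {0.21, 0.25, 0.42, 0.55} → fail.
TC (methods 1·2): 0.69 vs {0.17, 0.21, 0.55, 0.42} → pass.
1 of 3 fail.

1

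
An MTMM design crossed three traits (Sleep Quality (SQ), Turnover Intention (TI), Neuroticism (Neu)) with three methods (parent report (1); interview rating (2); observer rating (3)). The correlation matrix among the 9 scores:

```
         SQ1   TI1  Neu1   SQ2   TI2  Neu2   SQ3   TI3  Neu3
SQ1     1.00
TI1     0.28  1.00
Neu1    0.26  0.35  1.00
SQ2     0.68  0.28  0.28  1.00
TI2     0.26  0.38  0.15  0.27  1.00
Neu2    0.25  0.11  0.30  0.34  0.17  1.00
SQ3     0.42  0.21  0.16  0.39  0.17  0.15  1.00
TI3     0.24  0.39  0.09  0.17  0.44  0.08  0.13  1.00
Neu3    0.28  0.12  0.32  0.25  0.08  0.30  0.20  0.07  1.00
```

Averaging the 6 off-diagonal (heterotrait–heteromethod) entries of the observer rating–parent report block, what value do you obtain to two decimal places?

0.18

HTHM values (method 3 × method 1): 0.21, 0.16, 0.24, 0.09, 0.28, 0.12; mean = 1.10/6 = 0.18.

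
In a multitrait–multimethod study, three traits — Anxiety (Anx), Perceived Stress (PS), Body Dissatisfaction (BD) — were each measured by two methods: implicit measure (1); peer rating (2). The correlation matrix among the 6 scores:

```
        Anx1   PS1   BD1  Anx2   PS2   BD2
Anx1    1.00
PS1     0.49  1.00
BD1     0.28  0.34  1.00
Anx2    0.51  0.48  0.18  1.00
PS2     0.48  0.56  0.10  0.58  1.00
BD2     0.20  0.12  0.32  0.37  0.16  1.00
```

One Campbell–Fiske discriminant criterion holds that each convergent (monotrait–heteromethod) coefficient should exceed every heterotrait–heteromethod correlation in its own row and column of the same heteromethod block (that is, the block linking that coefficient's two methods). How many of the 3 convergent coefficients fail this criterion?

Each convergent coefficient versus the relevant comparison correlations:
Anx (methods 1·2): 0.51 vs {0.48, 0.48, 0.20, 0.18} → pass.
PS (methods 1·2): 0.56 vs {0.48, 0.48, 0.12, 0.10} → pass.
BD (methods 1·2): 0.32 vs {0.18, 0.20, 0.10, 0.12} → pass.
0 of 3 fail.

0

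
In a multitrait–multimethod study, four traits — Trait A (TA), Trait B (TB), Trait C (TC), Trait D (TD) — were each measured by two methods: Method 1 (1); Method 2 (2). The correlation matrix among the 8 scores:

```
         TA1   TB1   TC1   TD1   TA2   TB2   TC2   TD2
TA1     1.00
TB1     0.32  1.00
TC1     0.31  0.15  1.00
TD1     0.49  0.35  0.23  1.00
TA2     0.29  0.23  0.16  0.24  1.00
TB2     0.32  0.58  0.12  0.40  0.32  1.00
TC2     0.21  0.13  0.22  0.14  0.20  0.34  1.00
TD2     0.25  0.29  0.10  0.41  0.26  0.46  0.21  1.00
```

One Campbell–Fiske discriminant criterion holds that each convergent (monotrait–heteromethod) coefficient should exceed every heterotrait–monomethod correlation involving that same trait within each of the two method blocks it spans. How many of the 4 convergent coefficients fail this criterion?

Each convergent coefficient versus the relevant comparison correlations:
TA (methods 1·2): 0.29 vs {0.32, 0.32, 0.31, 0.20, 0.49, 0.26} → fail.
TB (methods 1·2): 0.58 vs {0.32, 0.32, 0.15, 0.34, 0.35, 0.46} → pass.
TC (methods 1·2): 0.22 vs {0.31, 0.20, 0.15, 0.34, 0.23, 0.21} → fail.
TD (methods 1·2): 0.41 vs {0.49, 0.26, 0.35, 0.46, 0.23, 0.21} → fail.
3 of 4 fail.

3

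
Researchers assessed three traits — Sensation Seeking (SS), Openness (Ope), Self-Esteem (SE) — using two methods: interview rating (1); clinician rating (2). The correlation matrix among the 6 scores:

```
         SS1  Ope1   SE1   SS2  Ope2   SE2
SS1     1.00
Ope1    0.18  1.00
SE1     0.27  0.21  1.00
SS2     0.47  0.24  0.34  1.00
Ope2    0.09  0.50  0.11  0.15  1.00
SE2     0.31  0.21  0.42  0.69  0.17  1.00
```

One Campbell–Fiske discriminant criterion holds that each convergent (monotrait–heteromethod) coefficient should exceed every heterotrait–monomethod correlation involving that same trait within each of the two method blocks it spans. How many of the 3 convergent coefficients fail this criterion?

2

Convergent coefficients and their comparison sets:
SS (methods 1·2): 0.47 vs {0.18, 0.15, 0.27, 0.69} → fail.
Ope (methods 1·2): 0.50 vs {0.18, 0.15, 0.21, 0.17} → pass.
SE (methods 1·2): 0.42 vs {0.27, 0.69, 0.21, 0.17} → fail.
2 of 3 fail.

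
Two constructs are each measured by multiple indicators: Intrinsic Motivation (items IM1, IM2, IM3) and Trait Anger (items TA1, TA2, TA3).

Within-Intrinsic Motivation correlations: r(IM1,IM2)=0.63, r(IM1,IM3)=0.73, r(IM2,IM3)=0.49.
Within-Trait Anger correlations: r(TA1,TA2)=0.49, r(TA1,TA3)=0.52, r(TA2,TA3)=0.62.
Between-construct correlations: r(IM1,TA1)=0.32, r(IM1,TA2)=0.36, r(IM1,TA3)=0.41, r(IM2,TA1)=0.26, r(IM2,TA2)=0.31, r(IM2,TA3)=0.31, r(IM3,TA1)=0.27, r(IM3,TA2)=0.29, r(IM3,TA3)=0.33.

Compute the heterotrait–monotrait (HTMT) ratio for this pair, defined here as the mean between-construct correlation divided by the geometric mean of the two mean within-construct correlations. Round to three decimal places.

Between-construct mean = 2.86/9 = 0.3178.
Mean within-IM = 1.85/3 = 0.6167; mean within-TA = 1.63/3 = 0.5433.
Geometric mean = √(0.6167 × 0.5433) = 0.5788.
HTMT = 0.3178 / 0.5788 = 0.549.

0.549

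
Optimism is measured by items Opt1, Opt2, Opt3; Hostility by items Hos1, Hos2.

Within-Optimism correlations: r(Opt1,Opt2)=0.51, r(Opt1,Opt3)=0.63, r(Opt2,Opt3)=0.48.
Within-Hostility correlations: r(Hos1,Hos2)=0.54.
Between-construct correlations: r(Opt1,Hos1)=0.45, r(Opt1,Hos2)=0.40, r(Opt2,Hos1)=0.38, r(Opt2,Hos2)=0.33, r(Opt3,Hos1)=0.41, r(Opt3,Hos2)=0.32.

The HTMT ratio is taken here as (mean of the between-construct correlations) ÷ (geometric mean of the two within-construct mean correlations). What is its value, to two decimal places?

Between-construct mean = 2.29/6 = 0.3817.
Mean within-Opt = 1.62/3 = 0.5400; mean within-Hos = 0.54/1 = 0.5400.
Geometric mean = √(0.5400 × 0.5400) = 0.5400.
HTMT = 0.3817 / 0.5400 = 0.71.

0.71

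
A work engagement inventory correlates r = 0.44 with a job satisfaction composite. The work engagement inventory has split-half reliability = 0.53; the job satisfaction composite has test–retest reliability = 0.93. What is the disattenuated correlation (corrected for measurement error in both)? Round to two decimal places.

r_true = r_obs / √(r_xx · r_yy) = 0.44 / √(0.53 × 0.93) = 0.44 / √0.4929 = 0.44 / 0.7021 ≈ 0.63.

0.63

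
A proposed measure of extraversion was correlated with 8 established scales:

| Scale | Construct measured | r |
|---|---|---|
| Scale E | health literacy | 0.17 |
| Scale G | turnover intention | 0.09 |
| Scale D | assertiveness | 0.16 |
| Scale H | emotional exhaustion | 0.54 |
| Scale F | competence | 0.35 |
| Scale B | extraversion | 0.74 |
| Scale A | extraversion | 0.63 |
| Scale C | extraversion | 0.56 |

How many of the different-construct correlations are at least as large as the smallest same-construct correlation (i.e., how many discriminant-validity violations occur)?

Convergent (same construct = extraversion): Scale B, Scale A, Scale C.
Smallest convergent = 0.56. Discriminant values: 0.17, 0.09, 0.16, 0.54, 0.35; count ≥ 0.56 → 0.

0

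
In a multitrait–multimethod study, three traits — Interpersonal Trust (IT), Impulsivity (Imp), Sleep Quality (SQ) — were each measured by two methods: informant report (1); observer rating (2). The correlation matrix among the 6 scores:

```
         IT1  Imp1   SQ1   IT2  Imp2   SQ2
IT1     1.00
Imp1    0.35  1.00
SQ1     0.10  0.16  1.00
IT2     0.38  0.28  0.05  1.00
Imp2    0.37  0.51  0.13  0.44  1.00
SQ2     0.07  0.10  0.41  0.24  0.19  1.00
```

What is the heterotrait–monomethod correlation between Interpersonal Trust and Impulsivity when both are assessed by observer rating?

Different traits, same method: r(IT2, Imp2) = 0.44.

0.44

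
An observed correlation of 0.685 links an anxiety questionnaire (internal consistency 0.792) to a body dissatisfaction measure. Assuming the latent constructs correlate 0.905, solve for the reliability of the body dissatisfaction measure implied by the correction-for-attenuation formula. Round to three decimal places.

r_true = r_obs / √(r_xx · r_yy) ⇒ 0.905 = 0.685 / √(0.792 · r_yy).
√(0.792 · r_yy) = 0.685 / 0.905 = 0.7569; 0.792 · r_yy = 0.5729; r_yy = 0.5729 / 0.792 ≈ 0.723.

0.723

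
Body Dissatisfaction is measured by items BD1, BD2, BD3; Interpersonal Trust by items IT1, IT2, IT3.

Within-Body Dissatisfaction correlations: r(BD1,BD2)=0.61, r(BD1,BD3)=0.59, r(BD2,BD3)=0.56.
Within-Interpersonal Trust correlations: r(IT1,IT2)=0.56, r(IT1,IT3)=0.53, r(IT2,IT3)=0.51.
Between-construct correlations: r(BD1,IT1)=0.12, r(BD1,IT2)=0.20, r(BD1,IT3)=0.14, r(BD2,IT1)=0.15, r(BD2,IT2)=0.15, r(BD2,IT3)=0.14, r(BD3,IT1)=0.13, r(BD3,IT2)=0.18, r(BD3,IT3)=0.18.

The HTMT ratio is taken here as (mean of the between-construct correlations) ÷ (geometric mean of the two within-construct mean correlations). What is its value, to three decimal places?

Mean between = 1.39/9 = 0.1544.
Mean within-BD = 1.76/3 = 0.5867; mean within-IT = 1.60/3 = 0.5333.
Geometric mean = √(0.5867 × 0.5333) = 0.5594.
HTMT = 0.1544 / 0.5594 = 0.276.

0.276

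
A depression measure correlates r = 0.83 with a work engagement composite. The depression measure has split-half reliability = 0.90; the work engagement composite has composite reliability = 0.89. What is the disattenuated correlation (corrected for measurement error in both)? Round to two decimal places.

r_true = r_obs / √(r_xx · r_yy) = 0.83 / √(0.90 × 0.89) = 0.83 / √0.8010 = 0.83 / 0.8950 ≈ 0.93.

0.93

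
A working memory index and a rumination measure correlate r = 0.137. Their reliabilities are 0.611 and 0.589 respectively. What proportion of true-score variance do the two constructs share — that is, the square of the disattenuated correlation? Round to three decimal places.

Disattenuated r = 0.137 / √(0.611 × 0.589) = 0.137 / 0.5999 = 0.2284.
Shared true-score variance = 0.2284² = 0.0522 ≈ 0.052.

0.052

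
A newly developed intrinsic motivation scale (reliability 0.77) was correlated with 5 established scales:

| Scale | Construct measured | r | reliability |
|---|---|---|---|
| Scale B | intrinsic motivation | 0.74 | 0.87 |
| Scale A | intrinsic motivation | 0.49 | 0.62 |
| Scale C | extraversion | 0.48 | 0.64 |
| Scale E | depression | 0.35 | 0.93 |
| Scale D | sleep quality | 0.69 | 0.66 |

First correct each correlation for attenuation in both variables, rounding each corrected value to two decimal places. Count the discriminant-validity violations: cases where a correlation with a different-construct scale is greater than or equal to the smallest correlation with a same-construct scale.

1

Disattenuated r (r / √(r_scale · r_new)):
  Scale B (conv): 0.74 / √(0.87·0.77) = 0.90
  Scale A (conv): 0.49 / √(0.62·0.77) = 0.71
  Scale C (disc): 0.48 / √(0.64·0.77) = 0.68
  Scale E (disc): 0.35 / √(0.93·0.77) = 0.41
  Scale D (disc): 0.69 / √(0.66·0.77) = 0.97
Smallest convergent = 0.71. Discriminant values: 0.68, 0.41, 0.97; count ≥ 0.71 → 1.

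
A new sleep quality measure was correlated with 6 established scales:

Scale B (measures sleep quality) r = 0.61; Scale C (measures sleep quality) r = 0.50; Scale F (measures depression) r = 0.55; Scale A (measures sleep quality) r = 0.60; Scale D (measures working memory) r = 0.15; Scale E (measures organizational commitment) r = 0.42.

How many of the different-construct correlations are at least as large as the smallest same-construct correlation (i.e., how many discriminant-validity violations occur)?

Convergent (same construct = sleep quality): Scale B, Scale C, Scale A.
Smallest convergent = 0.50. Discriminant values: 0.55, 0.15, 0.42; count ≥ 0.50 → 1.

1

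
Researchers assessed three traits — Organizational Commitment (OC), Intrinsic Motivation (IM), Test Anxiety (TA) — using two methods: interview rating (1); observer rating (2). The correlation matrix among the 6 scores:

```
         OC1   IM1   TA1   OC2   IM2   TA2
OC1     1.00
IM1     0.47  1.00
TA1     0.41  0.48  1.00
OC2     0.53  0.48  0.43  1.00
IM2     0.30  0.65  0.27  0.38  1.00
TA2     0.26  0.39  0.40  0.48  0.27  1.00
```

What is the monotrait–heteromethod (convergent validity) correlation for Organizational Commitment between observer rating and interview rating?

0.53

Same trait (OC), different methods: r(OC2, OC1) = 0.53.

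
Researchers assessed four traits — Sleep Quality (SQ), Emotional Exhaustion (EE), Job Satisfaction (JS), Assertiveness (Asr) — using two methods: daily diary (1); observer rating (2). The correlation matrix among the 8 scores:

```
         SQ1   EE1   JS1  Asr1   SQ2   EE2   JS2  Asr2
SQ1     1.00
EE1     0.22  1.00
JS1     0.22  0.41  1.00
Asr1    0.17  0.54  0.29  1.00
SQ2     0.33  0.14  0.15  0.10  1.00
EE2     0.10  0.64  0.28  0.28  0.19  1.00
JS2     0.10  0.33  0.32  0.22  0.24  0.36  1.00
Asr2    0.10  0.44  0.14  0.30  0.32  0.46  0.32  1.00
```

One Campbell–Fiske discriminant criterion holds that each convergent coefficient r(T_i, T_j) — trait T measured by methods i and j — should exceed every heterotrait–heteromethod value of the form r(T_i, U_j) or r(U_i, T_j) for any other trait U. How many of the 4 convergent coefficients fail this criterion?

Checking each validity diagonal entry against its comparison values:
SQ (methods 1·2): 0.33 vs {0.10, 0.14, 0.10, 0.15, 0.10, 0.10} → pass.
EE (methods 1·2): 0.64 vs {0.14, 0.10, 0.33, 0.28, 0.44, 0.28} → pass.
JS (methods 1·2): 0.32 vs {0.15, 0.10, 0.28, 0.33, 0.14, 0.22} → fail.
Asr (methods 1·2): 0.30 vs {0.10, 0.10, 0.28, 0.44, 0.22, 0.14} → fail.
2 of 4 fail.

2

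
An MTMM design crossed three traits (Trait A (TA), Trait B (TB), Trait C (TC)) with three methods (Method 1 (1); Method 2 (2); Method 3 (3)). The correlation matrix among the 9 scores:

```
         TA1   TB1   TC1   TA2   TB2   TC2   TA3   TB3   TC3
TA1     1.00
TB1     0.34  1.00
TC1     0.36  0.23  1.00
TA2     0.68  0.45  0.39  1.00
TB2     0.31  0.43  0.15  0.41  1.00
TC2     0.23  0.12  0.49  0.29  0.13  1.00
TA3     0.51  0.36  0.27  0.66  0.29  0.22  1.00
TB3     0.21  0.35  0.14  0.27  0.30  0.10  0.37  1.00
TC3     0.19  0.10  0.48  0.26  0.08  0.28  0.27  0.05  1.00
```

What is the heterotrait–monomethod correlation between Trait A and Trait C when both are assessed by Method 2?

0.29

Different traits, same method: r(TA2, TC2) = 0.29.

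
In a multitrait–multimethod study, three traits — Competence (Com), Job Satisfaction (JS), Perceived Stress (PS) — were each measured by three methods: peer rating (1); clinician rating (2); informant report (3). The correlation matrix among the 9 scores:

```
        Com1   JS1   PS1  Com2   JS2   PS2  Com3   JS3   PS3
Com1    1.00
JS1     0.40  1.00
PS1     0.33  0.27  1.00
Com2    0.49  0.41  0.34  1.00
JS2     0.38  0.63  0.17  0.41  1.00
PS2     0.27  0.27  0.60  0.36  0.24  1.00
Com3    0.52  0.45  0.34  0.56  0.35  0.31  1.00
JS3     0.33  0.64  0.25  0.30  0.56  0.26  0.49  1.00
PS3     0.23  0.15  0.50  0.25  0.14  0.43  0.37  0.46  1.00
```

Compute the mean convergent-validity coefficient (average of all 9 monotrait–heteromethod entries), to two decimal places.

0.55

Convergent values: 0.49, 0.52, 0.56, 0.63, 0.64, 0.56, 0.60, 0.50, 0.43; mean = 4.93/9 = 0.55.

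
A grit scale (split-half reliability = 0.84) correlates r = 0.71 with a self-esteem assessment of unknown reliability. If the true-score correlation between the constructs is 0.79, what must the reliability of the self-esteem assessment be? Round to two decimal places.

r_true = r_obs / √(r_xx · r_yy) ⇒ 0.79 = 0.71 / √(0.84 · r_yy).
√(0.84 · r_yy) = 0.71 / 0.79 = 0.8987; 0.84 · r_yy = 0.8077; r_yy = 0.8077 / 0.84 ≈ 0.96.

0.96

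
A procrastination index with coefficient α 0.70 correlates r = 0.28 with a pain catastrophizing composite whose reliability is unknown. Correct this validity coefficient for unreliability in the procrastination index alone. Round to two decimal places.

Single correction: r_c = r_obs / √r_xx = 0.28 / √0.70 = 0.28 / 0.8367 ≈ 0.33.

0.33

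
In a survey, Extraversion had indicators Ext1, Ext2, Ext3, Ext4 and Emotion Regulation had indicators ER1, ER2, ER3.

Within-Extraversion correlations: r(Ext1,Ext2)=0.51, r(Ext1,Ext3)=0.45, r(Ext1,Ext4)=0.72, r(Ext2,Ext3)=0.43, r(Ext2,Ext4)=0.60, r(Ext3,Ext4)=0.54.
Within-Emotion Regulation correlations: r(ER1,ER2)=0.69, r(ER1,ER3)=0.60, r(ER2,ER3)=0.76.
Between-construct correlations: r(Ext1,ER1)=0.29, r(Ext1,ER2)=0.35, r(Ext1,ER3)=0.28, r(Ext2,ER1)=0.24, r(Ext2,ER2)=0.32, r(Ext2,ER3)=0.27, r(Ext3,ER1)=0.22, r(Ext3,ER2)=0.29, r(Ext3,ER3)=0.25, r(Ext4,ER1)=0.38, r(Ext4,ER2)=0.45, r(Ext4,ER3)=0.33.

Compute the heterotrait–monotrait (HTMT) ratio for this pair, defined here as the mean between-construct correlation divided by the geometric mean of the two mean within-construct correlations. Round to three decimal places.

0.503

Mean between = 3.67/12 = 0.3058.
Mean within-Ext = 3.25/6 = 0.5417; mean within-ER = 2.05/3 = 0.6833.
Geometric mean = √(0.5417 × 0.6833) = 0.6084.
HTMT = 0.3058 / 0.6084 = 0.503.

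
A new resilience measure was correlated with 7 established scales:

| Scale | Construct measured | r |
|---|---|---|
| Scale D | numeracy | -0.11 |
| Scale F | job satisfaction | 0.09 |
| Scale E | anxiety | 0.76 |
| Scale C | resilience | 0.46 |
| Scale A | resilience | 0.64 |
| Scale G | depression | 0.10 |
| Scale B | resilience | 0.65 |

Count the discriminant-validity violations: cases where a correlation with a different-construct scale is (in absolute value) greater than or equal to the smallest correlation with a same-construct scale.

Convergent (same construct = resilience): Scale C, Scale A, Scale B.
Smallest convergent = 0.46. Discriminant |r|: 0.11, 0.09, 0.76, 0.10; count ≥ 0.46 → 1.

1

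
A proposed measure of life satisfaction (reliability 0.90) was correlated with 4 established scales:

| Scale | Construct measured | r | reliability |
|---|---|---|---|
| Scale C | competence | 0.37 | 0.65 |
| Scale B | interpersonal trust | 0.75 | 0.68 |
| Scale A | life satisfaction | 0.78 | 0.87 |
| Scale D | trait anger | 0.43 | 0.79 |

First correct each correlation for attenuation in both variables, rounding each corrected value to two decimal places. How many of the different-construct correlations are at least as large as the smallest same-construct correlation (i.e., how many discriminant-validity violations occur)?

1

Disattenuated r (r / √(r_scale · r_new)):
  Scale C (disc): 0.37 / √(0.65·0.90) = 0.48
  Scale B (disc): 0.75 / √(0.68·0.90) = 0.96
  Scale A (conv): 0.78 / √(0.87·0.90) = 0.88
  Scale D (disc): 0.43 / √(0.79·0.90) = 0.51
Smallest convergent = 0.88. Discriminant values: 0.48, 0.96, 0.51; count ≥ 0.88 → 1.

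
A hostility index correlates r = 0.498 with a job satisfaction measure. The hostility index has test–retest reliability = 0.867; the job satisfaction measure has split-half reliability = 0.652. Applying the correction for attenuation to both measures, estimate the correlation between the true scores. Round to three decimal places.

0.662

r_true = r_obs / √(r_xx · r_yy) = 0.498 / √(0.867 × 0.652) = 0.498 / √0.565284 = 0.498 / 0.7519 ≈ 0.662.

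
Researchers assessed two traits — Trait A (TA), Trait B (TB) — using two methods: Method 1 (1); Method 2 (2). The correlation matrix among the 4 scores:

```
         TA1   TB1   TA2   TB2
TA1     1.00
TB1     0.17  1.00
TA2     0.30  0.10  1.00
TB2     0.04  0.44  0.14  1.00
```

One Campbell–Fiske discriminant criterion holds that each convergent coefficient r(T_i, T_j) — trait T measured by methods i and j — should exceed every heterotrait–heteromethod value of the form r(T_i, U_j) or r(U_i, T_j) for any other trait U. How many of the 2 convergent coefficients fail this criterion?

Convergent coefficients and their comparison sets:
TA (methods 1·2): 0.30 vs {0.04, 0.10} → pass.
TB (methods 1·2): 0.44 vs {0.10, 0.04} → pass.
0 of 2 fail.

0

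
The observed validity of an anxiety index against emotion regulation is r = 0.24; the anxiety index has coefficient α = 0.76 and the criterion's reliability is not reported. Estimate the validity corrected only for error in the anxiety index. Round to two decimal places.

0.28

Single correction: r_c = r_obs / √r_xx = 0.24 / √0.76 = 0.24 / 0.8718 ≈ 0.28.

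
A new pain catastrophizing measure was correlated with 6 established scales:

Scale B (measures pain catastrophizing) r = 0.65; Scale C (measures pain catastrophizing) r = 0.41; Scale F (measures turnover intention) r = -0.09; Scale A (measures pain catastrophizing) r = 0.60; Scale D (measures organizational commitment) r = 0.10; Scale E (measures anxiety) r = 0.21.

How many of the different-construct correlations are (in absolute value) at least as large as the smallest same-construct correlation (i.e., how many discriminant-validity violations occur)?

Convergent (same construct = pain catastrophizing): Scale B, Scale C, Scale A.
Smallest convergent = 0.41. Discriminant |r|: 0.09, 0.10, 0.21; count ≥ 0.41 → 0.

0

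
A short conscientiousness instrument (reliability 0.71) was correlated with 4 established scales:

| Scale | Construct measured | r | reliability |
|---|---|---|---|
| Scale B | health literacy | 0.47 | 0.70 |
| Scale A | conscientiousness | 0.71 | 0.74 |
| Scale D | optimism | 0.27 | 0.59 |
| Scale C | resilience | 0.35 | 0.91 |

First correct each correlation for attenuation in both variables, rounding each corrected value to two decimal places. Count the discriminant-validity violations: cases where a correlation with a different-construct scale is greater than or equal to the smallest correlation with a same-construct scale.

Disattenuated r (r / √(r_scale · r_new)):
  Scale B (disc): 0.47 / √(0.70·0.71) = 0.67
  Scale A (conv): 0.71 / √(0.74·0.71) = 0.98
  Scale D (disc): 0.27 / √(0.59·0.71) = 0.42
  Scale C (disc): 0.35 / √(0.91·0.71) = 0.44
Smallest convergent = 0.98. Discriminant values: 0.67, 0.42, 0.44; count ≥ 0.98 → 0.

0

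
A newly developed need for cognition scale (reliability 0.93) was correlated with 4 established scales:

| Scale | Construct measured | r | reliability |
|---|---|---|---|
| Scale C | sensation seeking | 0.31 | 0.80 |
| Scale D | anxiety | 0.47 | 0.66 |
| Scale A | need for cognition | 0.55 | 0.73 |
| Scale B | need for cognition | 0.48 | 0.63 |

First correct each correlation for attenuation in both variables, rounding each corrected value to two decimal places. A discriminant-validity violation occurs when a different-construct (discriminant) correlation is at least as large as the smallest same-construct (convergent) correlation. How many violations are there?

Disattenuated r (r / √(r_scale · r_new)):
  Scale C (disc): 0.31 / √(0.80·0.93) = 0.36
  Scale D (disc): 0.47 / √(0.66·0.93) = 0.60
  Scale A (conv): 0.55 / √(0.73·0.93) = 0.67
  Scale B (conv): 0.48 / √(0.63·0.93) = 0.63
Smallest convergent = 0.63. Discriminant values: 0.36, 0.60; count ≥ 0.63 → 0.

0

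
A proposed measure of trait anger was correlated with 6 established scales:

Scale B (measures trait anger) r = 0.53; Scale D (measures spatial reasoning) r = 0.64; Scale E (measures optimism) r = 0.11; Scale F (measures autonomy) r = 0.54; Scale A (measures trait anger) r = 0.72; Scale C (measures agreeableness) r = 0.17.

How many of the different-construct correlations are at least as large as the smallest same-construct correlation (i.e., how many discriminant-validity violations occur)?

Convergent (same construct = trait anger): Scale B, Scale A.
Smallest convergent = 0.53. Discriminant values: 0.64, 0.11, 0.54, 0.17; count ≥ 0.53 → 2.

2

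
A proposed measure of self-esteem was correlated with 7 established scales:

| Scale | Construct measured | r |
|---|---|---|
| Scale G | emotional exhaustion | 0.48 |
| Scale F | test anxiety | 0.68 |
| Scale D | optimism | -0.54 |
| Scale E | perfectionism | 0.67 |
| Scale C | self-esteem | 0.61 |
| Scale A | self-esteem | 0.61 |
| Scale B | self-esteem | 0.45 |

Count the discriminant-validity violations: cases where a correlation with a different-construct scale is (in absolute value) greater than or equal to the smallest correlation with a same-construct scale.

Convergent (same construct = self-esteem): Scale C, Scale A, Scale B.
Smallest convergent = 0.45. Discriminant |r|: 0.48, 0.68, 0.54, 0.67; count ≥ 0.45 → 4.

4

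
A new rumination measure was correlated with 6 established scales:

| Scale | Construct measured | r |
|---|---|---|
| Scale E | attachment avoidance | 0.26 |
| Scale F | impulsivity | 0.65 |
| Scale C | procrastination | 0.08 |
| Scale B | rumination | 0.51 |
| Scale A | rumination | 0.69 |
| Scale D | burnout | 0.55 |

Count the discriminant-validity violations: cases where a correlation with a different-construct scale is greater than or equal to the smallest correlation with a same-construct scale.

2

Convergent (same construct = rumination): Scale B, Scale A.
Smallest convergent = 0.51. Discriminant values: 0.26, 0.65, 0.08, 0.55; count ≥ 0.51 → 2.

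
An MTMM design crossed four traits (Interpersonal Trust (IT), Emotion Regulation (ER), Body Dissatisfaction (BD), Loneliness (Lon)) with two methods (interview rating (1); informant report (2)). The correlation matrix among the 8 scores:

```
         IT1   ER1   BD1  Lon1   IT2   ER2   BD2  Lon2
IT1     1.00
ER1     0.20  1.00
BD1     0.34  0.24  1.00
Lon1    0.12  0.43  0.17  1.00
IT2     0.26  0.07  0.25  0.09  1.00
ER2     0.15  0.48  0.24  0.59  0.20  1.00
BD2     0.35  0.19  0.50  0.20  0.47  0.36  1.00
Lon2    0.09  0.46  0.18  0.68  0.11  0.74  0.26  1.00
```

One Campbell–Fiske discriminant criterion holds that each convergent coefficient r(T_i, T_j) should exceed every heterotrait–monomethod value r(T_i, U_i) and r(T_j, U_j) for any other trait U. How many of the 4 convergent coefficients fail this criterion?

3

Each convergent coefficient versus the relevant comparison correlations:
IT (methods 1·2): 0.26 vs {0.20, 0.20, 0.34, 0.47, 0.12, 0.11} → fail.
ER (methods 1·2): 0.48 vs {0.20, 0.20, 0.24, 0.36, 0.43, 0.74} → fail.
BD (methods 1·2): 0.50 vs {0.34, 0.47, 0.24, 0.36, 0.17, 0.26} → pass.
Lon (methods 1·2): 0.68 vs {0.12, 0.11, 0.43, 0.74, 0.17, 0.26} → fail.
3 of 4 fail.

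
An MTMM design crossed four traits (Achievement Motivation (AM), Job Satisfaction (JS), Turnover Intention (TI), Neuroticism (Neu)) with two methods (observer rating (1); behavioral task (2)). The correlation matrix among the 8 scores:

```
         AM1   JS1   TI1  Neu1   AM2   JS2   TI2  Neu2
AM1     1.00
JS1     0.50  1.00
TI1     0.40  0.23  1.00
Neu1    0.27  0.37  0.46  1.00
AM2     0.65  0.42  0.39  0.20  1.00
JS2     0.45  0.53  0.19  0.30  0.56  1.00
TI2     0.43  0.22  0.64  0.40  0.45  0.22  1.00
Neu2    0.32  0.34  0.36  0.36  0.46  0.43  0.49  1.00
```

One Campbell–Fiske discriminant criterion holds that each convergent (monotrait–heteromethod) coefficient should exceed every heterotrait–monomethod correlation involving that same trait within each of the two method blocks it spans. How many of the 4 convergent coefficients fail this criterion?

2

Convergent coefficients and their comparison sets:
AM (methods 1·2): 0.65 vs {0.50, 0.56, 0.40, 0.45, 0.27, 0.46} → pass.
JS (methods 1·2): 0.53 vs {0.50, 0.56, 0.23, 0.22, 0.37, 0.43} → fail.
TI (methods 1·2): 0.64 vs {0.40, 0.45, 0.23, 0.22, 0.46, 0.49} → pass.
Neu (methods 1·2): 0.36 vs {0.27, 0.46, 0.37, 0.43, 0.46, 0.49} → fail.
2 of 4 fail.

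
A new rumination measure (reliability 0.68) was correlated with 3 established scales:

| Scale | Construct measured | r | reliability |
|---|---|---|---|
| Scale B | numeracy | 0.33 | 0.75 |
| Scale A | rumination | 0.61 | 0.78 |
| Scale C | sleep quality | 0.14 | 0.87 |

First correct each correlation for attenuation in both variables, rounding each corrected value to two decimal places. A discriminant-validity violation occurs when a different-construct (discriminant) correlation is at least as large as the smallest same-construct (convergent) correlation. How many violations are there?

Disattenuated r (r / √(r_scale · r_new)):
  Scale B (disc): 0.33 / √(0.75·0.68) = 0.46
  Scale A (conv): 0.61 / √(0.78·0.68) = 0.84
  Scale C (disc): 0.14 / √(0.87·0.68) = 0.18
Smallest convergent = 0.84. Discriminant values: 0.46, 0.18; count ≥ 0.84 → 0.

0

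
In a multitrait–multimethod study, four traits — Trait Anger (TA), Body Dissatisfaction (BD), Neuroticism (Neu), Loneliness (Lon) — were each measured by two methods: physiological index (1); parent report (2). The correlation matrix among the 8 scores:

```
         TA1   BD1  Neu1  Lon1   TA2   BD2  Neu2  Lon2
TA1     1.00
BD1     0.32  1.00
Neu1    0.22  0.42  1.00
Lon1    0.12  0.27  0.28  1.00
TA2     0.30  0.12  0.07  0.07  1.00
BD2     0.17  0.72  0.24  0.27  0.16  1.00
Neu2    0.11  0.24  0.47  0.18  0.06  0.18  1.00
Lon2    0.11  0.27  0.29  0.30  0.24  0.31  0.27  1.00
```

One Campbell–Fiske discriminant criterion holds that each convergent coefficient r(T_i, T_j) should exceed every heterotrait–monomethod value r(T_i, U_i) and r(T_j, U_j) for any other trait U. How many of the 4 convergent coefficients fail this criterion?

2

Convergent coefficients and their comparison sets:
TA (methods 1·2): 0.30 vs {0.32, 0.16, 0.22, 0.06, 0.12, 0.24} → fail.
BD (methods 1·2): 0.72 vs {0.32, 0.16, 0.42, 0.18, 0.27, 0.31} → pass.
Neu (methods 1·2): 0.47 vs {0.22, 0.06, 0.42, 0.18, 0.28, 0.27} → pass.
Lon (methods 1·2): 0.30 vs {0.12, 0.24, 0.27, 0.31, 0.28, 0.27} → fail.
2 of 4 fail.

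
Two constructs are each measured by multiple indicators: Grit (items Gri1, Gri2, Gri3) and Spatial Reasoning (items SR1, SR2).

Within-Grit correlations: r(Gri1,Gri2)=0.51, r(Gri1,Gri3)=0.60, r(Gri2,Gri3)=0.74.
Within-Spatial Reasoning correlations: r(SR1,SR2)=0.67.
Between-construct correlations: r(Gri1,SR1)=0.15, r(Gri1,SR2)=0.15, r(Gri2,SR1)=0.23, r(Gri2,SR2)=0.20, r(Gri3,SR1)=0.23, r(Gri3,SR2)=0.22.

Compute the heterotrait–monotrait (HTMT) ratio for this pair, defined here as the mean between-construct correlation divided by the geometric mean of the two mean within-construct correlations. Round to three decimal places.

Mean between = 1.18/6 = 0.1967.
Mean within-Gri = 1.85/3 = 0.6167; mean within-SR = 0.67/1 = 0.6700.
Geometric mean = √(0.6167 × 0.6700) = 0.6428.
HTMT = 0.1967 / 0.6428 = 0.306.

0.306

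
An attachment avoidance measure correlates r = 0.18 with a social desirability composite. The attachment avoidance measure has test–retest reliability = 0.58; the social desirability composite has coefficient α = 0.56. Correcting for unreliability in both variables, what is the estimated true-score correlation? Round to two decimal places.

r_true = r_obs / √(r_xx · r_yy) = 0.18 / √(0.58 × 0.56) = 0.18 / √0.3248 = 0.18 / 0.5699 ≈ 0.32.

0.32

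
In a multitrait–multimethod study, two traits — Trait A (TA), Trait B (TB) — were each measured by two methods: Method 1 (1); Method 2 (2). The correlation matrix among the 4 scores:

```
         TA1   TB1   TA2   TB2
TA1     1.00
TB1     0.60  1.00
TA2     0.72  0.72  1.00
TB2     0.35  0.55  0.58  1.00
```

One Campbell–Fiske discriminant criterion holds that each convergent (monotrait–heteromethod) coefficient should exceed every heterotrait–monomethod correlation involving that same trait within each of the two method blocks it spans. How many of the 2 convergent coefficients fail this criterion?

Convergent coefficients and their comparison sets:
TA (methods 1·2): 0.72 vs {0.60, 0.58} → pass.
TB (methods 1·2): 0.55 vs {0.60, 0.58} → fail.
1 of 2 fail.

1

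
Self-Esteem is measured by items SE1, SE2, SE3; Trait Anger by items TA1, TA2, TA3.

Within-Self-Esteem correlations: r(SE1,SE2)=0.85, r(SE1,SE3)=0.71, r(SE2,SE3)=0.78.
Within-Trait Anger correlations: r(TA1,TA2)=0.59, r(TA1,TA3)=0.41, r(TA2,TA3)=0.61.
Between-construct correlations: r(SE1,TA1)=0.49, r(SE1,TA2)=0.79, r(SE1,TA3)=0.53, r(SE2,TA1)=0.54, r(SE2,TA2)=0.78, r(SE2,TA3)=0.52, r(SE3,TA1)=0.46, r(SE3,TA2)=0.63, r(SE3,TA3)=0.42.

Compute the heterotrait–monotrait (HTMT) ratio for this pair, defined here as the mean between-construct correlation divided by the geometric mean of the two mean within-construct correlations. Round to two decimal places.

0.89

Between-construct mean = 5.16/9 = 0.5733.
Mean within-SE = 2.34/3 = 0.7800; mean within-TA = 1.61/3 = 0.5367.
Geometric mean = √(0.7800 × 0.5367) = 0.6470.
HTMT = 0.5733 / 0.6470 = 0.89.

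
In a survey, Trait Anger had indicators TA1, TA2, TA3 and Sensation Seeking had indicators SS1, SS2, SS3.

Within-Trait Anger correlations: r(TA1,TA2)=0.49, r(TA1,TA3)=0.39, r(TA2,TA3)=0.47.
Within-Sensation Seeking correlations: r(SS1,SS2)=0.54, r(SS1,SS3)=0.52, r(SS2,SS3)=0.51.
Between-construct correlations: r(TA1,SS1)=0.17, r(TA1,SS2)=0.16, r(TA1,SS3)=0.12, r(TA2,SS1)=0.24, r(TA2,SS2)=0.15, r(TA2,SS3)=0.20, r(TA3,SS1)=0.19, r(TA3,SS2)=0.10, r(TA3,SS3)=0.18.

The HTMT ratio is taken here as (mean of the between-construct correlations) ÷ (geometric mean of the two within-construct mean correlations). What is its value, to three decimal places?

0.346

Between-construct mean = 1.51/9 = 0.1678.
Mean within-TA = 1.35/3 = 0.4500; mean within-SS = 1.57/3 = 0.5233.
Geometric mean = √(0.4500 × 0.5233) = 0.4853.
HTMT = 0.1678 / 0.4853 = 0.346.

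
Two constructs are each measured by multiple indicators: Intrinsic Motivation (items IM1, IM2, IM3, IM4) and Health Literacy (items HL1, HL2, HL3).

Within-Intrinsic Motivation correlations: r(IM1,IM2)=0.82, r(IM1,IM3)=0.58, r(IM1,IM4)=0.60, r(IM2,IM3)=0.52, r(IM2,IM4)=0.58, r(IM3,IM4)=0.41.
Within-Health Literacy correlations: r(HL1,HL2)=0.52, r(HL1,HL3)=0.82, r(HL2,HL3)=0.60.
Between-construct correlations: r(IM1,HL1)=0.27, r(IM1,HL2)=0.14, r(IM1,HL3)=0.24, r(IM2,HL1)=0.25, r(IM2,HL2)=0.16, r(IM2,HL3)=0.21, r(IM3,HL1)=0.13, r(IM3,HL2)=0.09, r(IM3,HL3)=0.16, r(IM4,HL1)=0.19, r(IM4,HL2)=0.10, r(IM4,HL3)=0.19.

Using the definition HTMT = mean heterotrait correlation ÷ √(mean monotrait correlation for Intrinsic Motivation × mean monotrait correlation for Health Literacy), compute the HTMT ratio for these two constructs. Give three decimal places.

Mean heterotrait r = 2.13/12 = 0.1775.
Mean within-IM = 3.51/6 = 0.5850; mean within-HL = 1.94/3 = 0.6467.
Geometric mean = √(0.5850 × 0.6467) = 0.6151.
HTMT = 0.1775 / 0.6151 = 0.289.

0.289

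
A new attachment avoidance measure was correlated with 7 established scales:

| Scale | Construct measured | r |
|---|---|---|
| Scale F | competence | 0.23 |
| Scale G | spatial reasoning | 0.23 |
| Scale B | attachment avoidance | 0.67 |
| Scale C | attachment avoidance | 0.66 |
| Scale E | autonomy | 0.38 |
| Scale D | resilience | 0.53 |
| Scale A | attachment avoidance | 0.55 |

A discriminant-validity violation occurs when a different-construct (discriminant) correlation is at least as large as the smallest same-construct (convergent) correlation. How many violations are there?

Convergent (same construct = attachment avoidance): Scale B, Scale C, Scale A.
Smallest convergent = 0.55. Discriminant values: 0.23, 0.23, 0.38, 0.53; count ≥ 0.55 → 0.

0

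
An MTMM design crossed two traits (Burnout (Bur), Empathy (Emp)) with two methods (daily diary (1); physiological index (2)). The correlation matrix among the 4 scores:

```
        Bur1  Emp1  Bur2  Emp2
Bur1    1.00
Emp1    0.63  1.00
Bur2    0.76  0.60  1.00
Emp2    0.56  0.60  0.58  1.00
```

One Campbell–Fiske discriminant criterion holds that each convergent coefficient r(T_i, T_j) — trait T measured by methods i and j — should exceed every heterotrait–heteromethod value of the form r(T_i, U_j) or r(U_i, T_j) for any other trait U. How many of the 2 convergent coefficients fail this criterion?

1

Convergent coefficients and their comparison sets:
Bur (methods 1·2): 0.76 vs {0.56, 0.60} → pass.
Emp (methods 1·2): 0.60 vs {0.60, 0.56} → fail.
1 of 2 fail.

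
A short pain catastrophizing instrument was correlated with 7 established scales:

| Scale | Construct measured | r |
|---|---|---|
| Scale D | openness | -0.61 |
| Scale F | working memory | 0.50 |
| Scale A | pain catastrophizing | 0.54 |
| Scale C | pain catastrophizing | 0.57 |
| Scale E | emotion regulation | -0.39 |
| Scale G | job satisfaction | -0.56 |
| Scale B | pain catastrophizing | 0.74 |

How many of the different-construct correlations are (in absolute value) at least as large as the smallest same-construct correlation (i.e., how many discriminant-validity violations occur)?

2

Convergent (same construct = pain catastrophizing): Scale A, Scale C, Scale B.
Smallest convergent = 0.54. Discriminant |r|: 0.61, 0.50, 0.39, 0.56; count ≥ 0.54 → 2.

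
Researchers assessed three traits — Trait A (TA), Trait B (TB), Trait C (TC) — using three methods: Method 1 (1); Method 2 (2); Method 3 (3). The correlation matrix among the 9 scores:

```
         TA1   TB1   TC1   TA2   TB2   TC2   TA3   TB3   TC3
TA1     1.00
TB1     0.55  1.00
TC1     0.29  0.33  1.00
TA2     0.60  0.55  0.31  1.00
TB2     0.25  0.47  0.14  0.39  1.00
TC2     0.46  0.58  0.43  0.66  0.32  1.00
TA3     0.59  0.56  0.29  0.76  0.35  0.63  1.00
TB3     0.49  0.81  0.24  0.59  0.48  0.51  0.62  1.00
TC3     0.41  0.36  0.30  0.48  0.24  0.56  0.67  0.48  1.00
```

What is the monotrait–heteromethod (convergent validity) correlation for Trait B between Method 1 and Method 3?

0.81

Same trait (TB), different methods: r(TB1, TB3) = 0.81.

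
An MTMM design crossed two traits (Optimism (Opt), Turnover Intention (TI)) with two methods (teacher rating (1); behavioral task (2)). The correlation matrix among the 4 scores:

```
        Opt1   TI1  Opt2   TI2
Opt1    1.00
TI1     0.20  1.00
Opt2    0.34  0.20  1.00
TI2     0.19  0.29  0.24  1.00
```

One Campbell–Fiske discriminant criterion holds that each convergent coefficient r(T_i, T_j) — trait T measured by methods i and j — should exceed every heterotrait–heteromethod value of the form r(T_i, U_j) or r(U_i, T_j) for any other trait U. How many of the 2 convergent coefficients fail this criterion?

Convergent coefficients and their comparison sets:
Opt (methods 1·2): 0.34 vs {0.19, 0.20} → pass.
TI (methods 1·2): 0.29 vs {0.20, 0.19} → pass.
0 of 2 fail.

0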